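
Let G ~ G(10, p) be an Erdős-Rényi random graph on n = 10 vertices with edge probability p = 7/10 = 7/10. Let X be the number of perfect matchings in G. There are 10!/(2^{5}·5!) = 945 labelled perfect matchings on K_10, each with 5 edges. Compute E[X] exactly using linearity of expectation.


K_10 has 10!/(2^{5}·5!) = 945 labelled perfect matchings.
For each such perfect matching H, let X_H = 1 if all 5 edges of H are present in G. Then P[X_H = 1] = p^{5} = (7/10)^{5} = 16807/100000.
By linearity: E[X] = Σ_H E[X_H] = 945 · p^{5} = 945 · 16807/100000 = 3176523/20000.
Numerically: E[X] ≈ 158.8.

E[X] = 945 · (7/10)^{5} = 3176523/20000 ≈ 158.8.


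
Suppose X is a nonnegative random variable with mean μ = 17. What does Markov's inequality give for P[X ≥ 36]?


μ = E[X] = 17, a = 36.
Markov: P[X ≥ 36] ≤ μ/a = (17)/36 = 17/36.
Numerically: ≈ 0.472.
(Since a = 36 > μ = 17.000, the bound 17/36 is < 1 and informative.)

P[X ≥ 36] ≤ 17/36 ≈ 0.472.


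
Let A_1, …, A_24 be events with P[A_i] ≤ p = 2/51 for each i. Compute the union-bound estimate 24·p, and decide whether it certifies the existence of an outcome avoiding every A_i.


Union bound: P[∪_{i=1}^{24} A_i] ≤ Σ_i P[A_i] ≤ 24·p = 24·(2/51) = 16/17.
Numerically: 16/17 ≈ 0.94118.
Is 16/17 < 1? YES.
Since P[∪ A_i] ≤ 16/17 < 1, the complement has P[∩ A_i^c] ≥ 1 − 16/17 = 1/17 > 0, so some outcome avoids every A_i.

24·p = 16/17 ≈ 0.94118; existence CERTIFIED by the union bound.


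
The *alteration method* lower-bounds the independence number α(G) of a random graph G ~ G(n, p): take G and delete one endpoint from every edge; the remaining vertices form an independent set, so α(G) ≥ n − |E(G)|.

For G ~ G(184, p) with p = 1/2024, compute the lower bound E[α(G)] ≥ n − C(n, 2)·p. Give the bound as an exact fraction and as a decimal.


E[|E(G)|] = C(184, 2)·p = 16836 · (1/2024) = 183/22.
E[α(G)] ≥ n − E[|E(G)|] = 184 − 183/22 = 3865/22.
Numerically: ≈ 175.68182.
(This is only a lower bound; the true E[α(G)] may be larger.)

E[α(G)] ≥ 3865/22 ≈ 175.68182.


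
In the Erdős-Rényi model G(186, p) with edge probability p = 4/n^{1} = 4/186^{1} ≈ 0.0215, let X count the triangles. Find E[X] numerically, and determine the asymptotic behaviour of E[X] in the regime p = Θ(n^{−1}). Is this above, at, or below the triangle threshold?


Number of potential triangles: C(186, 3) = 1055240.
Each occurs with probability p³ ≈ (0.0215)³ ≈ 9.94583e-06.
By linearity: E[X] = C(186, 3)·p³ ≈ 1055240 · 9.94583e-06 ≈ 10.495.
Here α = 1, so p = 4/n is exactly at the triangle threshold p ~ 1/n. Asymptotically E[X] → c³/6 = 4³/6 = 32/3 ≈ 10.667, a bounded constant. In this regime the triangle count is asymptotically Poisson(c³/6).

E[X] ≈ 10.495; in regime p = Θ(1/n^{1}) E[X] stays bounded (at the triangle threshold p ~ 1/n).


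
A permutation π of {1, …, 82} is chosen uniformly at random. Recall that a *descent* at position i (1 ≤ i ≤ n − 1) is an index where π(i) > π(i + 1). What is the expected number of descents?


Write X = Σ X_I over i = 1, …, 81, with X_I the indicator of one descent.
There are 81 indicators.
For each fixed i, the pair (π(i), π(i+1)) is a uniformly random ordered pair of distinct values from {1, …, 82}; by symmetry P[π(i) > π(i+1)] = 1/2.
By linearity: E[X] = 81 · (1/2) = (82 − 1) · (1/2) = 81/2 ≈ 40.500.

E[X] = 81/2 = 40.500.


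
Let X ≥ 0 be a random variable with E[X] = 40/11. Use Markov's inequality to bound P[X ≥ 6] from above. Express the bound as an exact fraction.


μ = E[X] = 40/11, a = 6.
Markov: P[X ≥ 6] ≤ μ/a = (40/11)/6 = 20/33.
Numerically: ≈ 0.6061.
(Since a = 6 > μ = 3.6364, the bound 20/33 is < 1 and informative.)

P[X ≥ 6] ≤ 20/33 ≈ 0.6061.


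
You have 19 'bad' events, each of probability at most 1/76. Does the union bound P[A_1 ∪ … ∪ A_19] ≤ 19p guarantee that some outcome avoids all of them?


Union bound: P[∪_{i=1}^{19} A_i] ≤ Σ_i P[A_i] ≤ 19·p = 19·(1/76) = 1/4.
Numerically: 1/4 ≈ 0.250000.
Is 1/4 < 1? YES.
Since P[∪ A_i] ≤ 1/4 < 1, the complement has P[∩ A_i^c] ≥ 1 − 1/4 = 3/4 > 0, so some outcome avoids every A_i.

19·p = 1/4 ≈ 0.250000; existence CERTIFIED by the union bound.


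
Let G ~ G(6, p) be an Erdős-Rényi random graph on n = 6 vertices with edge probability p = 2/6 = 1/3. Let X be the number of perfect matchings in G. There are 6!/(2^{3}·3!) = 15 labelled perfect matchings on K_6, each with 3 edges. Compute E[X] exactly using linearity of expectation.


K_6 has 6!/(2^{3}·3!) = 15 labelled perfect matchings.
For each such perfect matching H, let X_H = 1 if all 3 edges of H are present in G. Then P[X_H = 1] = p^{3} = (1/3)^{3} = 1/27.
By linearity of expectation: E[X] = Σ_H E[X_H] = 15 · p^{3} = 15 · 1/27 = 5/9.
Numerically: E[X] ≈ 0.5556.

E[X] = 15 · (1/3)^{3} = 5/9 ≈ 0.5556.


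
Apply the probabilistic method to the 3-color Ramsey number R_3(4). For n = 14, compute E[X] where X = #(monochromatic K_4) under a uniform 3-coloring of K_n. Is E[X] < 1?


E[X] = C(14, 4) · 3^{1 − 6} = 1001 · 3^{−5} = 1001/243.
As a reduced fraction: E[X] = 1001/243 ≈ 4.1193.
Is E[X] < 1? NO.
Since E[X] ≥ 1, the first-moment bound is inconclusive at n = 14; it does NOT by itself certify R_3(4) > 14.

E[X] = 1001/243 ≈ 4.1193; E[X] ≥ 1; first-moment method inconclusive here.


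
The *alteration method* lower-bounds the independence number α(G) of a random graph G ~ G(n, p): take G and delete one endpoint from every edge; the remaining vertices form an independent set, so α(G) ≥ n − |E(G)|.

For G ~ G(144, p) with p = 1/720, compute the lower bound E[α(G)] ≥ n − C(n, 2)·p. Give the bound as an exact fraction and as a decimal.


E[|E(G)|] = C(144, 2)·p = 10296 · (1/720) = 143/10.
E[α(G)] ≥ n − E[|E(G)|] = 144 − 143/10 = 1297/10.
Numerically: ≈ 129.700000.
(This is only a lower bound; the true E[α(G)] may be larger.)

E[α(G)] ≥ 1297/10 ≈ 129.700000.


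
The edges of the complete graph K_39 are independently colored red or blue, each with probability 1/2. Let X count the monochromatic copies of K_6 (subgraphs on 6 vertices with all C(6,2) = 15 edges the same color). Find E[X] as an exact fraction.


Let X = Σ_S X_S over the C(39, 6) = 3262623 subsets S of size 6, where X_S = 1 if the K_6 on S is monochromatic.
For a fixed S, the K_6 on S has C(6, 2) = 15 edges. P[all 15 edges red] = (1/2)^15, and likewise for blue, so P[monochromatic] = 2·(1/2)^15 = 2^{1 − 15} = 1/16384.
Summing: E[X] = C(39, 6) · 2^{1 − 15} = 3262623 · 1/16384 = 3262623/16384.
Numerically: E[X] ≈ 199.1347.

E[X] = C(39,6)·2^(1−C(6,2)) = 3262623/16384 ≈ 199.1347.


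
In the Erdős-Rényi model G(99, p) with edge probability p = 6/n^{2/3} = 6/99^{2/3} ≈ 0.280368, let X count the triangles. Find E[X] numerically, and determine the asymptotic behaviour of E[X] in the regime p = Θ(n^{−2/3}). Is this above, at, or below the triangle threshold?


Number of potential triangles: C(99, 3) = 156849.
Each occurs with probability p³ ≈ (0.280368)³ ≈ 2.20385675e-02.
By linearity: E[X] = C(99, 3)·p³ ≈ 156849 · 2.20385675e-02 ≈ 3456.727273.
Since α = 2/3 < 1, p = c/n^{2/3} ≫ 1/n is above the triangle threshold p ~ 1/n. Asymptotically E[X] ~ (c³/6)·n^{3(1−α)} = (6³/6)·n^{1} → ∞; triangles are abundant w.h.p.

E[X] ≈ 3456.727273; in regime p = Θ(1/n^{2/3}) E[X] diverges (above the triangle threshold p ~ 1/n).


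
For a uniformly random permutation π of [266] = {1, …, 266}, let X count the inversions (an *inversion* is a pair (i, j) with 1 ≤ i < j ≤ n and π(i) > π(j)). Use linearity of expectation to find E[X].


Write X = Σ X_I over the C(266, 2) = 35245 pairs i < j, with X_I the indicator of one inversion.
There are 35245 indicators.
For each fixed pair i < j, the values π(i) and π(j) are two distinct elements of {1, …, 266} in uniformly random order; by symmetry P[π(i) > π(j)] = 1/2.
By linearity: E[X] = 35245 · (1/2) = C(266, 2) · (1/2) = 35245/2 = 35245/2 ≈ 17622.500000.

E[X] = 35245/2 = 17622.500000.


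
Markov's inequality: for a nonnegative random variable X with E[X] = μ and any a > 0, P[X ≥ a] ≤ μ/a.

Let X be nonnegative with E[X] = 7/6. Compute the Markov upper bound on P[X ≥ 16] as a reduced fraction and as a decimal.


μ = E[X] = 7/6, a = 16.
Markov: P[X ≥ 16] ≤ μ/a = (7/6)/16 = 7/96.
Numerically: ≈ 0.0729.
(Since a = 16 > μ = 1.1667, the bound 7/96 is < 1 and informative.)

P[X ≥ 16] ≤ 7/96 ≈ 0.0729.


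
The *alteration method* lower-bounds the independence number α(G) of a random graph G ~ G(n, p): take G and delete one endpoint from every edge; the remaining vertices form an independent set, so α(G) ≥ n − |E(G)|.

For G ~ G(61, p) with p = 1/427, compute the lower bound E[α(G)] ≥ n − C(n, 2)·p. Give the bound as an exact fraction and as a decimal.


E[|E(G)|] = C(61, 2)·p = 1830 · (1/427) = 30/7.
E[α(G)] ≥ n − E[|E(G)|] = 61 − 30/7 = 397/7.
Numerically: ≈ 56.71429.
(This is only a lower bound; the true E[α(G)] may be larger.)

E[α(G)] ≥ 397/7 ≈ 56.71429.


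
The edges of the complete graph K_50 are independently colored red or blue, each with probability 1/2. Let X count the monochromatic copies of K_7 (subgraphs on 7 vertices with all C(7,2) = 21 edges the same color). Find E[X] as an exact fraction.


Let X = Σ_S X_S over the C(50, 7) = 99884400 subsets S of size 7, where X_S = 1 if the K_7 on S is monochromatic.
For a fixed S, the K_7 on S has C(7, 2) = 21 edges. P[all 21 edges red] = (1/2)^21, and likewise for blue, so P[monochromatic] = 2·(1/2)^21 = 2^{1 − 21} = 1/1048576.
By linearity of expectation: E[X] = C(50, 7) · 2^{1 − 21} = 99884400 · 1/1048576 = 6242775/65536.
Numerically: E[X] ≈ 95.25719.

E[X] = C(50,7)·2^(1−C(7,2)) = 6242775/65536 ≈ 95.25719.


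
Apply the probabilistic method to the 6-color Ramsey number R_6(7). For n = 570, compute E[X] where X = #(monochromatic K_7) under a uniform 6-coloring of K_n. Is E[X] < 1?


E[X] = C(570, 7) · 6^{1 − 21} = 3737936877831720 · 6^{−20} = 3737936877831720/3656158440062976.
As a reduced fraction: E[X] = 5768421107765/5642219814912 ≈ 1.02237.
Is E[X] < 1? NO.
Since E[X] ≥ 1, the first-moment bound is inconclusive at n = 570; it does NOT by itself certify R_6(7) > 570.

E[X] = 5768421107765/5642219814912 ≈ 1.02237; E[X] ≥ 1; first-moment method inconclusive here.


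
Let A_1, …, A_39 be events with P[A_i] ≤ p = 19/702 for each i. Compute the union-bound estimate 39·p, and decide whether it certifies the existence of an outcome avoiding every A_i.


Union bound: P[∪_{i=1}^{39} A_i] ≤ Σ_i P[A_i] ≤ 39·p = 39·(19/702) = 19/18.
Numerically: 19/18 ≈ 1.055556.
Is 19/18 < 1? NO.
Since the bound 19/18 is ≥ 1, the union bound is uninformative here; it does NOT by itself certify existence.

39·p = 19/18 ≈ 1.055556; existence NOT certified by the union bound.


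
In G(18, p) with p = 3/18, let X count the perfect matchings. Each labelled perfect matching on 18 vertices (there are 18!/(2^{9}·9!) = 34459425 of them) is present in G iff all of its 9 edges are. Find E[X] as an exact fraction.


K_18 has 18!/(2^{9}·9!) = 34459425 labelled perfect matchings.
For each such perfect matching H, let X_H = 1 if all 9 edges of H are present in G. Then P[X_H = 1] = p^{9} = (1/6)^{9} = 1/10077696.
By linearity of expectation: E[X] = Σ_H E[X_H] = 34459425 · p^{9} = 34459425 · 1/10077696 = 425425/124416.
Numerically: E[X] ≈ 3.42.

E[X] = 34459425 · (1/6)^{9} = 425425/124416 ≈ 3.42.


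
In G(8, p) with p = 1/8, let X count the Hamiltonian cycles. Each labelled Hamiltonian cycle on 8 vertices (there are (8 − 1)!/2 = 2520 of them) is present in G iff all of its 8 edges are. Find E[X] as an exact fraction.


K_8 has (8 − 1)!/2 = 2520 labelled Hamiltonian cycles.
For each such Hamiltonian cycle H, let X_H = 1 if all 8 edges of H are present in G. Then P[X_H = 1] = p^{8} = (1/8)^{8} = 1/16777216.
By linearity: E[X] = Σ_H E[X_H] = 2520 · p^{8} = 2520 · 1/16777216 = 315/2097152.
Numerically: E[X] ≈ 0.00015.

E[X] = 2520 · (1/8)^{8} = 315/2097152 ≈ 0.00015.


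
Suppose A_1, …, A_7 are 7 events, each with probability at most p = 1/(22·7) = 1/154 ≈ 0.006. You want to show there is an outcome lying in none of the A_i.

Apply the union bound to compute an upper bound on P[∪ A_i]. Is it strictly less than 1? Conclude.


Union bound: P[∪_{i=1}^{7} A_i] ≤ Σ_i P[A_i] ≤ 7·p = 7·(1/154) = 1/22.
Numerically: 1/22 ≈ 0.045.
Is 1/22 < 1? YES.
Since P[∪ A_i] ≤ 1/22 < 1, the complement has P[∩ A_i^c] ≥ 1 − 1/22 = 21/22 > 0, so some outcome avoids every A_i.

7·p = 1/22 ≈ 0.045; existence CERTIFIED by the union bound.


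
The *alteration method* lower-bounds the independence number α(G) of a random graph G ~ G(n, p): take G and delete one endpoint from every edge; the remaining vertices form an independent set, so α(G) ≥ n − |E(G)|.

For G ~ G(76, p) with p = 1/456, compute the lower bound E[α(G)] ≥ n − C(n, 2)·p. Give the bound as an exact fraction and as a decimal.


E[|E(G)|] = C(76, 2)·p = 2850 · (1/456) = 25/4.
E[α(G)] ≥ n − E[|E(G)|] = 76 − 25/4 = 279/4.
Numerically: ≈ 69.75000.
(This is only a lower bound; the true E[α(G)] may be larger.)

E[α(G)] ≥ 279/4 ≈ 69.75000.


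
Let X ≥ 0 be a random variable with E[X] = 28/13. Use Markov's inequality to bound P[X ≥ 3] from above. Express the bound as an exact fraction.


μ = E[X] = 28/13, a = 3.
Markov: P[X ≥ 3] ≤ μ/a = (28/13)/3 = 28/39.
Numerically: ≈ 0.717949.
(Since a = 3 > μ = 2.153846, the bound 28/39 is < 1 and informative.)

P[X ≥ 3] ≤ 28/39 ≈ 0.717949.


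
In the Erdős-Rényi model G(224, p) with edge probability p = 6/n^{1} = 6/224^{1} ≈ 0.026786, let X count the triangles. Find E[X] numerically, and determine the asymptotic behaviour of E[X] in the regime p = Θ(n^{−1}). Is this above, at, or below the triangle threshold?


Number of potential triangles: C(224, 3) = 1848224.
Each occurs with probability p³ ≈ (0.026786)³ ≈ 1.9218067e-05.
By linearity: E[X] = C(224, 3)·p³ ≈ 1848224 · 1.9218067e-05 ≈ 35.51929.
Here α = 1, so p = 6/n is exactly at the triangle threshold p ~ 1/n. Asymptotically E[X] → c³/6 = 6³/6 = 36 ≈ 36.00000, a bounded constant. In this regime the triangle count is asymptotically Poisson(c³/6).

E[X] ≈ 35.51929; in regime p = Θ(1/n^{1}) E[X] stays bounded (at the triangle threshold p ~ 1/n).


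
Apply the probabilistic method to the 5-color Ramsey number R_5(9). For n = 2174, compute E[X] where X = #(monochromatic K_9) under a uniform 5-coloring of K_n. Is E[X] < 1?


E[X] = C(2174, 9) · 5^{1 − 36} = 2940165687188920530702934 · 5^{−35} = 2940165687188920530702934/2910383045673370361328125.
As a reduced fraction: E[X] = 2940165687188920530702934/2910383045673370361328125 ≈ 1.0102332.
Is E[X] < 1? NO.
Since E[X] ≥ 1, the first-moment bound is inconclusive at n = 2174; it does NOT by itself certify R_5(9) > 2174.

E[X] = 2940165687188920530702934/2910383045673370361328125 ≈ 1.0102332; E[X] ≥ 1; first-moment method inconclusive here.


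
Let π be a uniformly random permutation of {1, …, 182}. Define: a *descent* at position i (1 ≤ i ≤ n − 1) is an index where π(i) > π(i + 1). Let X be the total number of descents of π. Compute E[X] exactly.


Write X = Σ X_I over i = 1, …, 181, with X_I the indicator of one descent.
There are 181 indicators.
For each fixed i, the pair (π(i), π(i+1)) is a uniformly random ordered pair of distinct values from {1, …, 182}; by symmetry P[π(i) > π(i+1)] = 1/2.
By linearity: E[X] = 181 · (1/2) = (182 − 1) · (1/2) = 181/2 ≈ 90.5000.

E[X] = 181/2 = 90.5000.


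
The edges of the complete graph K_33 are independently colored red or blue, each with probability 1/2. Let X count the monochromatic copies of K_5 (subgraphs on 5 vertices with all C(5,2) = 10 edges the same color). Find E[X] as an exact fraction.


Let X = Σ_S X_S over the C(33, 5) = 237336 subsets S of size 5, where X_S = 1 if the K_5 on S is monochromatic.
For a fixed S, the K_5 on S has C(5, 2) = 10 edges. P[all 10 edges red] = (1/2)^10, and likewise for blue, so P[monochromatic] = 2·(1/2)^10 = 2^{1 − 10} = 1/512.
Summing: E[X] = C(33, 5) · 2^{1 − 10} = 237336 · 1/512 = 29667/64.
Numerically: E[X] ≈ 463.547.

E[X] = C(33,5)·2^(1−C(5,2)) = 29667/64 ≈ 463.547.


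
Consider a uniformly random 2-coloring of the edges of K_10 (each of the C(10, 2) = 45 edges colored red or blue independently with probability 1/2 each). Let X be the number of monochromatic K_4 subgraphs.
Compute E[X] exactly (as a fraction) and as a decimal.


Let X = Σ_S X_S over the C(10, 4) = 210 subsets S of size 4, where X_S = 1 if the K_4 on S is monochromatic.
For a fixed S, the K_4 on S has C(4, 2) = 6 edges. P[all 6 edges red] = (1/2)^6, and likewise for blue, so P[monochromatic] = 2·(1/2)^6 = 2^{1 − 6} = 1/32.
By linearity of expectation: E[X] = C(10, 4) · 2^{1 − 6} = 210 · 1/32 = 105/16.
Numerically: E[X] ≈ 6.5625.

E[X] = C(10,4)·2^(1−C(4,2)) = 105/16 ≈ 6.5625.


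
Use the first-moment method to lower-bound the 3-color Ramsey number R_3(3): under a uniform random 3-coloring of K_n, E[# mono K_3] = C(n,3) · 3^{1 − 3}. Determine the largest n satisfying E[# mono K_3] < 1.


We need C(n, 3) · 3^{1 − 3} < 1, i.e. C(n, 3) < 3^{3 − 1} = 9.
Check values of n near the boundary:
  n = 3: C(3, 3) = 1; 1 < 9? YES
  n = 4: C(4, 3) = 4; 4 < 9? YES
  n = 5: C(5, 3) = 10; 10 < 9? NO
The largest n with C(n, 3) < 9 is n = 4 (where E[X] = 4/9 ≈ 0.444444). Hence R_3(3) > 4, i.e. R_3(3) ≥ 5.

Largest n = 4; hence R_3(3) > 4.


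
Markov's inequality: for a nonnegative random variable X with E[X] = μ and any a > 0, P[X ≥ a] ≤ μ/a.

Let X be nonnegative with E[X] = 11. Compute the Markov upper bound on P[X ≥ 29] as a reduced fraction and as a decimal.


μ = E[X] = 11, a = 29.
Markov: P[X ≥ 29] ≤ μ/a = (11)/29 = 11/29.
Numerically: ≈ 0.379310.
(Since a = 29 > μ = 11.000000, the bound 11/29 is < 1 and informative.)

P[X ≥ 29] ≤ 11/29 ≈ 0.379310.


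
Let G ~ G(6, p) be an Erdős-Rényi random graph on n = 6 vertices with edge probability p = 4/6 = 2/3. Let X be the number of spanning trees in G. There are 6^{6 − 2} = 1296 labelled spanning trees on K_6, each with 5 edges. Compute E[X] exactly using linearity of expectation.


K_6 has 6^{6 − 2} = 1296 labelled spanning trees.
For each such spanning tree H, let X_H = 1 if all 5 edges of H are present in G. Then P[X_H = 1] = p^{5} = (2/3)^{5} = 32/243.
Summing the indicators: E[X] = Σ_H E[X_H] = 1296 · p^{5} = 1296 · 32/243 = 512/3.
Numerically: E[X] ≈ 170.7.

E[X] = 1296 · (2/3)^{5} = 512/3 ≈ 170.7.


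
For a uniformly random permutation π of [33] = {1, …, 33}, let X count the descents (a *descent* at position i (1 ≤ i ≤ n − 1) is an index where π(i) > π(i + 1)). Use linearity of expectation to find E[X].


Write X = Σ X_I over i = 1, …, 32, with X_I the indicator of one descent.
There are 32 indicators.
For each fixed i, the pair (π(i), π(i+1)) is a uniformly random ordered pair of distinct values from {1, …, 33}; by symmetry P[π(i) > π(i+1)] = 1/2.
By linearity: E[X] = 32 · (1/2) = (33 − 1) · (1/2) = 16 ≈ 16.000.

E[X] = 16 = 16.000.


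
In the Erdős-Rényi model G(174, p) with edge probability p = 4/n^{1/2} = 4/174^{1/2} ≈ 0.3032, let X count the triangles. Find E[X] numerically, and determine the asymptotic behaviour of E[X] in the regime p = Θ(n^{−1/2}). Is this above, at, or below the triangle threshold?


Number of potential triangles: C(174, 3) = 862924.
Each occurs with probability p³ ≈ (0.3032)³ ≈ 2.788407e-02.
By linearity: E[X] = C(174, 3)·p³ ≈ 862924 · 2.788407e-02 ≈ 24061.8297.
Since α = 1/2 < 1, p = c/n^{1/2} ≫ 1/n is above the triangle threshold p ~ 1/n. Asymptotically E[X] ~ (c³/6)·n^{3(1−α)} = (4³/6)·n^{1.5} → ∞; triangles are abundant w.h.p.

E[X] ≈ 24061.8297; in regime p = Θ(1/n^{1/2}) E[X] diverges (above the triangle threshold p ~ 1/n).


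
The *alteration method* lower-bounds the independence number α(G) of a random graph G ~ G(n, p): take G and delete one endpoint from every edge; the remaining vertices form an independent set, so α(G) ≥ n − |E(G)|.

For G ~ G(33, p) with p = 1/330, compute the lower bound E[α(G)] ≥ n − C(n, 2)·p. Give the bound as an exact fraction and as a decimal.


E[|E(G)|] = C(33, 2)·p = 528 · (1/330) = 8/5.
E[α(G)] ≥ n − E[|E(G)|] = 33 − 8/5 = 157/5.
Numerically: ≈ 31.4000.
(This is only a lower bound; the true E[α(G)] may be larger.)

E[α(G)] ≥ 157/5 ≈ 31.4000.


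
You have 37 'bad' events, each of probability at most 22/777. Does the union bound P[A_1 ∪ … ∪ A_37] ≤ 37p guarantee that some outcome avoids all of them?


Union bound: P[∪_{i=1}^{37} A_i] ≤ Σ_i P[A_i] ≤ 37·p = 37·(22/777) = 22/21.
Numerically: 22/21 ≈ 1.04762.
Is 22/21 < 1? NO.
Since the bound 22/21 is ≥ 1, the union bound is uninformative here; it does NOT by itself certify existence.

37·p = 22/21 ≈ 1.04762; existence NOT certified by the union bound.


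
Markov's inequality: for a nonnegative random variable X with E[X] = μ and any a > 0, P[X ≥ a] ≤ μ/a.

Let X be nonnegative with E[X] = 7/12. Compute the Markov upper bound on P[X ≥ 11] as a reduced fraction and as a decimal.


μ = E[X] = 7/12, a = 11.
Markov: P[X ≥ 11] ≤ μ/a = (7/12)/11 = 7/132.
Numerically: ≈ 0.0530.
(Since a = 11 > μ = 0.5833, the bound 7/132 is < 1 and informative.)

P[X ≥ 11] ≤ 7/132 ≈ 0.0530.


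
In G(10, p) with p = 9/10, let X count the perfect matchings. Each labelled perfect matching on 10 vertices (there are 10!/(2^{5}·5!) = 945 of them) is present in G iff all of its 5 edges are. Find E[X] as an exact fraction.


K_10 has 10!/(2^{5}·5!) = 945 labelled perfect matchings.
For each such perfect matching H, let X_H = 1 if all 5 edges of H are present in G. Then P[X_H = 1] = p^{5} = (9/10)^{5} = 59049/100000.
By linearity: E[X] = Σ_H E[X_H] = 945 · p^{5} = 945 · 59049/100000 = 11160261/20000.
Numerically: E[X] ≈ 558.

E[X] = 945 · (9/10)^{5} = 11160261/20000 ≈ 558.


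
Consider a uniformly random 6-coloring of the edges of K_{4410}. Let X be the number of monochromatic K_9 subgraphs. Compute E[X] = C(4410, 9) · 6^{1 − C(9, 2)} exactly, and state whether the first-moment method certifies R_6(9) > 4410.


E[X] = C(4410, 9) · 6^{1 − 36} = 1724394906266704102180823710 · 6^{−35} = 1724394906266704102180823710/1719070799748422591028658176.
As a reduced fraction: E[X] = 862197453133352051090411855/859535399874211295514329088 ≈ 1.003097.
Is E[X] < 1? NO.
Since E[X] ≥ 1, the first-moment bound is inconclusive at n = 4410; it does NOT by itself certify R_6(9) > 4410.

E[X] = 862197453133352051090411855/859535399874211295514329088 ≈ 1.003097; E[X] ≥ 1; first-moment method inconclusive here.


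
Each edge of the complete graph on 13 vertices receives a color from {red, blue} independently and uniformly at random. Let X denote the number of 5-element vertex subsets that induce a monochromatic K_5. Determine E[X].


Let X = Σ_S X_S over the C(13, 5) = 1287 subsets S of size 5, where X_S = 1 if the K_5 on S is monochromatic.
For a fixed S, the K_5 on S has C(5, 2) = 10 edges. P[all 10 edges red] = (1/2)^10, and likewise for blue, so P[monochromatic] = 2·(1/2)^10 = 2^{1 − 10} = 1/512.
By linearity: E[X] = C(13, 5) · 2^{1 − 10} = 1287 · 1/512 = 1287/512.
Numerically: E[X] ≈ 2.51367.

E[X] = C(13,5)·2^(1−C(5,2)) = 1287/512 ≈ 2.51367.


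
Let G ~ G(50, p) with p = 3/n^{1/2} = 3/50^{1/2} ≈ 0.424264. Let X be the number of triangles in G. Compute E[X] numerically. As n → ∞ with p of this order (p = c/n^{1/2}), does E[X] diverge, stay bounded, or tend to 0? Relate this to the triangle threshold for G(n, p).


Number of potential triangles: C(50, 3) = 19600.
Each occurs with probability p³ ≈ (0.424264)³ ≈ 7.63675324e-02.
By linearity: E[X] = C(50, 3)·p³ ≈ 19600 · 7.63675324e-02 ≈ 1496.803634.
Since α = 1/2 < 1, p = c/n^{1/2} ≫ 1/n is above the triangle threshold p ~ 1/n. Asymptotically E[X] ~ (c³/6)·n^{3(1−α)} = (3³/6)·n^{1.5} → ∞; triangles are abundant w.h.p.

E[X] ≈ 1496.803634; in regime p = Θ(1/n^{1/2}) E[X] diverges (above the triangle threshold p ~ 1/n).


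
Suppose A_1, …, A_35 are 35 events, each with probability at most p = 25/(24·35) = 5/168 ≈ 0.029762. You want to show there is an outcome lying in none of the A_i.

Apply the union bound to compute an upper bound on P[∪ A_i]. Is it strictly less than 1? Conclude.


Union bound: P[∪_{i=1}^{35} A_i] ≤ Σ_i P[A_i] ≤ 35·p = 35·(5/168) = 25/24.
Numerically: 25/24 ≈ 1.041667.
Is 25/24 < 1? NO.
Since the bound 25/24 is ≥ 1, the union bound is uninformative here; it does NOT by itself certify existence.

35·p = 25/24 ≈ 1.041667; existence NOT certified by the union bound.


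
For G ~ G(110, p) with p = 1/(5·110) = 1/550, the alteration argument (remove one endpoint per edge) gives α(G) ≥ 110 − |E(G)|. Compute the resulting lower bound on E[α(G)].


E[|E(G)|] = C(110, 2)·p = 5995 · (1/550) = 109/10.
E[α(G)] ≥ n − E[|E(G)|] = 110 − 109/10 = 991/10.
Numerically: ≈ 99.100000.
(This is only a lower bound; the true E[α(G)] may be larger.)

E[α(G)] ≥ 991/10 ≈ 99.100000.


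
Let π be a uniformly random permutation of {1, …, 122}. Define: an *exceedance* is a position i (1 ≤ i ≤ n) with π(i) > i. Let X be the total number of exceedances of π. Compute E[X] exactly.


Write X = Σ_{i=1}^{122} X_i, where X_i = 1_{π(i) > i}.
For each fixed i, π(i) is uniform over {1, …, 122} (marginal of a uniform permutation), so P[π(i) > i] = (n − i)/n. Summing: Σ_{i=1}^{122} (n − i)/n = (0 + 1 + … + 121)/122 = 122(122 − 1)/(2·122) = (122 − 1)/2.
Hence E[X] = Σ_{i=1}^{122} (122 − i)/122 = 121/2 ≈ 60.500.

E[X] = 121/2 = 60.500.


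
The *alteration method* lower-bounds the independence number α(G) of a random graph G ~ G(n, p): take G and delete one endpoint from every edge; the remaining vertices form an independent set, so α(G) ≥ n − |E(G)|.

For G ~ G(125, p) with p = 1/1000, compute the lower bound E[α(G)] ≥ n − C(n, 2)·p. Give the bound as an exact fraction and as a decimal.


E[|E(G)|] = C(125, 2)·p = 7750 · (1/1000) = 31/4.
E[α(G)] ≥ n − E[|E(G)|] = 125 − 31/4 = 469/4.
Numerically: ≈ 117.250.
(This is only a lower bound; the true E[α(G)] may be larger.)

E[α(G)] ≥ 469/4 ≈ 117.250.


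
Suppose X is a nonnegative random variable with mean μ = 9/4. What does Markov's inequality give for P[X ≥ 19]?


μ = E[X] = 9/4, a = 19.
Markov: P[X ≥ 19] ≤ μ/a = (9/4)/19 = 9/76.
Numerically: ≈ 0.118421.
(Since a = 19 > μ = 2.250000, the bound 9/76 is < 1 and informative.)

P[X ≥ 19] ≤ 9/76 ≈ 0.118421.


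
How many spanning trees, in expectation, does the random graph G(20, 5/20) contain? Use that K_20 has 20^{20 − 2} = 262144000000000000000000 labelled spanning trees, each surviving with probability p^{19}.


K_20 has 20^{20 − 2} = 262144000000000000000000 labelled spanning trees.
For each such spanning tree H, let X_H = 1 if all 19 edges of H are present in G. Then P[X_H = 1] = p^{19} = (1/4)^{19} = 1/274877906944.
By linearity of expectation: E[X] = Σ_H E[X_H] = 262144000000000000000000 · p^{19} = 262144000000000000000000 · 1/274877906944 = 3814697265625/4.
Numerically: E[X] ≈ 9.53674e+11.

E[X] = 262144000000000000000000 · (1/4)^{19} = 3814697265625/4 ≈ 9.53674e+11.


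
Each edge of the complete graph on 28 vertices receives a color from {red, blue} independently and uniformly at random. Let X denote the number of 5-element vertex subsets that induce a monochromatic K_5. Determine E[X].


Let X = Σ_S X_S over the C(28, 5) = 98280 subsets S of size 5, where X_S = 1 if the K_5 on S is monochromatic.
For a fixed S, the K_5 on S has C(5, 2) = 10 edges. P[all 10 edges red] = (1/2)^10, and likewise for blue, so P[monochromatic] = 2·(1/2)^10 = 2^{1 − 10} = 1/512.
By linearity of expectation: E[X] = C(28, 5) · 2^{1 − 10} = 98280 · 1/512 = 12285/64.
Numerically: E[X] ≈ 191.953125.

E[X] = C(28,5)·2^(1−C(5,2)) = 12285/64 ≈ 191.953125.


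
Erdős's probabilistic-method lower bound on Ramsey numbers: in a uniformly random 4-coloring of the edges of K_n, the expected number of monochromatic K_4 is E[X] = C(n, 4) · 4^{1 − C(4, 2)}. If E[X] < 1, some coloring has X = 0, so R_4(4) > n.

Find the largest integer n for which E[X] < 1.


We need C(n, 4) · 4^{1 − 6} < 1, i.e. C(n, 4) < 4^{6 − 1} = 1024.
Check values of n near the boundary:
  n = 13: C(13, 4) = 715; 715 < 1024? YES
  n = 14: C(14, 4) = 1001; 1001 < 1024? YES
  n = 15: C(15, 4) = 1365; 1365 < 1024? NO
  n = 16: C(16, 4) = 1820; 1820 < 1024? NO
The largest n with C(n, 4) < 1024 is n = 14 (where E[X] = 1001/1024 ≈ 0.97754). Hence R_4(4) > 14, i.e. R_4(4) ≥ 15.

Largest n = 14; hence R_4(4) > 14.


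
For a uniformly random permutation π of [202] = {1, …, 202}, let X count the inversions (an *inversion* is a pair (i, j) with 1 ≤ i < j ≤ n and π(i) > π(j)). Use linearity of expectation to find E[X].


Write X = Σ X_I over the C(202, 2) = 20301 pairs i < j, with X_I the indicator of one inversion.
There are 20301 indicators.
For each fixed pair i < j, the values π(i) and π(j) are two distinct elements of {1, …, 202} in uniformly random order; by symmetry P[π(i) > π(j)] = 1/2.
By linearity: E[X] = 20301 · (1/2) = C(202, 2) · (1/2) = 20301/2 = 20301/2 ≈ 10150.50000.

E[X] = 20301/2 = 10150.50000.


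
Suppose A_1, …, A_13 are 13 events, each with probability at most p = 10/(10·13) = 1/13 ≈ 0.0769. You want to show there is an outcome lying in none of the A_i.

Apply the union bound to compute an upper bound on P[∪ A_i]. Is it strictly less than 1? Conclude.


Union bound: P[∪_{i=1}^{13} A_i] ≤ Σ_i P[A_i] ≤ 13·p = 13·(1/13) = 1.
Numerically: 1 ≈ 1.0000.
Is 1 < 1? NO.
Since the bound 1 is ≥ 1, the union bound is uninformative here; it does NOT by itself certify existence.

13·p = 1 ≈ 1.0000; existence NOT certified by the union bound.


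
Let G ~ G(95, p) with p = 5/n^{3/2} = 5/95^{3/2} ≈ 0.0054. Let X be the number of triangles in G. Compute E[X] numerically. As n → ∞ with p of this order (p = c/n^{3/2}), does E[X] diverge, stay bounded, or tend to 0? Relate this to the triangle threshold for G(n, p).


Number of potential triangles: C(95, 3) = 138415.
Each occurs with probability p³ ≈ (0.0054)³ ≈ 1.574540e-07.
By linearity: E[X] = C(95, 3)·p³ ≈ 138415 · 1.574540e-07 ≈ 0.0218.
Since α = 3/2 > 1, p = c/n^{3/2} = o(1/n) is below the triangle threshold p ~ 1/n. Asymptotically E[X] ~ (c³/6)·n^{3(1−α)} = (5³/6)·n^{-1.5} → 0, so by Markov's inequality G has no triangles w.h.p.

E[X] ≈ 0.0218; in regime p = Θ(1/n^{3/2}) E[X] tends to 0 (below the triangle threshold p ~ 1/n).


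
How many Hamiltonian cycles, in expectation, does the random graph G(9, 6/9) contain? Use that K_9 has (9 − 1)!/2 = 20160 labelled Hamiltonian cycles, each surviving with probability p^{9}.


K_9 has (9 − 1)!/2 = 20160 labelled Hamiltonian cycles.
For each such Hamiltonian cycle H, let X_H = 1 if all 9 edges of H are present in G. Then P[X_H = 1] = p^{9} = (2/3)^{9} = 512/19683.
By linearity of expectation: E[X] = Σ_H E[X_H] = 20160 · p^{9} = 20160 · 512/19683 = 1146880/2187.
Numerically: E[X] ≈ 524.408.

E[X] = 20160 · (2/3)^{9} = 1146880/2187 ≈ 524.408.


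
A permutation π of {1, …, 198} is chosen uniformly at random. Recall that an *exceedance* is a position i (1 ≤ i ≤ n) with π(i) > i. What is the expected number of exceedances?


Write X = Σ_{i=1}^{198} X_i, where X_i = 1_{π(i) > i}.
For each fixed i, π(i) is uniform over {1, …, 198} (marginal of a uniform permutation), so P[π(i) > i] = (n − i)/n. Summing: Σ_{i=1}^{198} (n − i)/n = (0 + 1 + … + 197)/198 = 198(198 − 1)/(2·198) = (198 − 1)/2.
Hence E[X] = Σ_{i=1}^{198} (198 − i)/198 = 197/2 ≈ 98.50000.

E[X] = 197/2 = 98.50000.


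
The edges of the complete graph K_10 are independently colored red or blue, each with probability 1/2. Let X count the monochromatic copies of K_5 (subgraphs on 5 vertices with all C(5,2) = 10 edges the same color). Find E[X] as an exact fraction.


Let X = Σ_S X_S over the C(10, 5) = 252 subsets S of size 5, where X_S = 1 if the K_5 on S is monochromatic.
For a fixed S, the K_5 on S has C(5, 2) = 10 edges. P[all 10 edges red] = (1/2)^10, and likewise for blue, so P[monochromatic] = 2·(1/2)^10 = 2^{1 − 10} = 1/512.
By linearity of expectation: E[X] = C(10, 5) · 2^{1 − 10} = 252 · 1/512 = 63/128.
Numerically: E[X] ≈ 0.492188.

E[X] = C(10,5)·2^(1−C(5,2)) = 63/128 ≈ 0.492188.


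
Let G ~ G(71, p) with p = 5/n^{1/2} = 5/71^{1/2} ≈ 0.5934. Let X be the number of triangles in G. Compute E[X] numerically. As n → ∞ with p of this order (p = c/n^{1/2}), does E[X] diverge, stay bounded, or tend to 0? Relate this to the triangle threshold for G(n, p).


Number of potential triangles: C(71, 3) = 57155.
Each occurs with probability p³ ≈ (0.5934)³ ≈ 2.089404e-01.
By linearity: E[X] = C(71, 3)·p³ ≈ 57155 · 2.089404e-01 ≈ 11941.9904.
Since α = 1/2 < 1, p = c/n^{1/2} ≫ 1/n is above the triangle threshold p ~ 1/n. Asymptotically E[X] ~ (c³/6)·n^{3(1−α)} = (5³/6)·n^{1.5} → ∞; triangles are abundant w.h.p.

E[X] ≈ 11941.9904; in regime p = Θ(1/n^{1/2}) E[X] diverges (above the triangle threshold p ~ 1/n).


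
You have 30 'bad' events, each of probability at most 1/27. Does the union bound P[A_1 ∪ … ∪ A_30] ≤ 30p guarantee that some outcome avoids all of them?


Union bound: P[∪_{i=1}^{30} A_i] ≤ Σ_i P[A_i] ≤ 30·p = 30·(1/27) = 10/9.
Numerically: 10/9 ≈ 1.1111.
Is 10/9 < 1? NO.
Since the bound 10/9 is ≥ 1, the union bound is uninformative here; it does NOT by itself certify existence.

30·p = 10/9 ≈ 1.1111; existence NOT certified by the union bound.


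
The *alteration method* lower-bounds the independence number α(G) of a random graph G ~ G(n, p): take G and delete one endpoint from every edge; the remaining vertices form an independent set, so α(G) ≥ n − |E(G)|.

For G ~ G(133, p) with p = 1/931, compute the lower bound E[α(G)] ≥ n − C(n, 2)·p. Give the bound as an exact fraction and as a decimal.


E[|E(G)|] = C(133, 2)·p = 8778 · (1/931) = 66/7.
E[α(G)] ≥ n − E[|E(G)|] = 133 − 66/7 = 865/7.
Numerically: ≈ 123.5714.
(This is only a lower bound; the true E[α(G)] may be larger.)

E[α(G)] ≥ 865/7 ≈ 123.5714.


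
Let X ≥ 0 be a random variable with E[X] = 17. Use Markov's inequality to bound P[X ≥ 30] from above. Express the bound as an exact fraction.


μ = E[X] = 17, a = 30.
Markov: P[X ≥ 30] ≤ μ/a = (17)/30 = 17/30.
Numerically: ≈ 0.566667.
(Since a = 30 > μ = 17.000000, the bound 17/30 is < 1 and informative.)

P[X ≥ 30] ≤ 17/30 ≈ 0.566667.


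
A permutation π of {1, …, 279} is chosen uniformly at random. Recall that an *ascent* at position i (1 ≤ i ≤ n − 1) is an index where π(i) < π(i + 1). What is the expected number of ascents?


Write X = Σ X_I over i = 1, …, 278, with X_I the indicator of one ascent.
There are 278 indicators.
For each fixed i, the pair (π(i), π(i+1)) is a uniformly random ordered pair of distinct values from {1, …, 279}; by symmetry P[π(i) < π(i+1)] = 1/2.
By linearity: E[X] = 278 · (1/2) = (279 − 1) · (1/2) = 139 ≈ 139.0000.

E[X] = 139 = 139.0000.


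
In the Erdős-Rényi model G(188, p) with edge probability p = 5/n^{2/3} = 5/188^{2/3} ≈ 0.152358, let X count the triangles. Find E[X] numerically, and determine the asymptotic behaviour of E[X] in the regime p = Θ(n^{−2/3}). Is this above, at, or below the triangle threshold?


Number of potential triangles: C(188, 3) = 1089836.
Each occurs with probability p³ ≈ (0.152358)³ ≈ 3.53666818e-03.
By linearity: E[X] = C(188, 3)·p³ ≈ 1089836 · 3.53666818e-03 ≈ 3854.388298.
Since α = 2/3 < 1, p = c/n^{2/3} ≫ 1/n is above the triangle threshold p ~ 1/n. Asymptotically E[X] ~ (c³/6)·n^{3(1−α)} = (5³/6)·n^{1} → ∞; triangles are abundant w.h.p.

E[X] ≈ 3854.388298; in regime p = Θ(1/n^{2/3}) E[X] diverges (above the triangle threshold p ~ 1/n).


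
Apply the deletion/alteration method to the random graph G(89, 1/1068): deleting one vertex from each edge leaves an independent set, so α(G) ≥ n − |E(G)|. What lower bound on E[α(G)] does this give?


E[|E(G)|] = C(89, 2)·p = 3916 · (1/1068) = 11/3.
E[α(G)] ≥ n − E[|E(G)|] = 89 − 11/3 = 256/3.
Numerically: ≈ 85.3333.
(This is only a lower bound; the true E[α(G)] may be larger.)

E[α(G)] ≥ 256/3 ≈ 85.3333.


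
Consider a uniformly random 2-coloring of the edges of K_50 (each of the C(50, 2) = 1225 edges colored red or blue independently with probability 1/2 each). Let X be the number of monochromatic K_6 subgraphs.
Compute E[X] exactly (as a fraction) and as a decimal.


Let X = Σ_S X_S over the C(50, 6) = 15890700 subsets S of size 6, where X_S = 1 if the K_6 on S is monochromatic.
For a fixed S, the K_6 on S has C(6, 2) = 15 edges. P[all 15 edges red] = (1/2)^15, and likewise for blue, so P[monochromatic] = 2·(1/2)^15 = 2^{1 − 15} = 1/16384.
Summing: E[X] = C(50, 6) · 2^{1 − 15} = 15890700 · 1/16384 = 3972675/4096.
Numerically: E[X] ≈ 969.891357.

E[X] = C(50,6)·2^(1−C(6,2)) = 3972675/4096 ≈ 969.891357.


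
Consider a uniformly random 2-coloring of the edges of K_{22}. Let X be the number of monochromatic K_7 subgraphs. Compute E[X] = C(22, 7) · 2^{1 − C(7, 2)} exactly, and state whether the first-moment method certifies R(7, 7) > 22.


E[X] = C(22, 7) · 2^{1 − 21} = 170544 · 2^{−20} = 170544/1048576.
As a reduced fraction: E[X] = 10659/65536 ≈ 0.1626434.
Is E[X] < 1? YES.
Since E[X] < 1, there exists a 2-coloring of K_{22} with no monochromatic K_7; hence R(7, 7) > 22.

E[X] = 10659/65536 ≈ 0.1626434; E[X] < 1, so R(7, 7) > 22.


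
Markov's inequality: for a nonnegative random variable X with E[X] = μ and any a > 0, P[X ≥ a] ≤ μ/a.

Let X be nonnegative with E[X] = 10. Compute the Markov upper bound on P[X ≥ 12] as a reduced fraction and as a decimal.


μ = E[X] = 10, a = 12.
Markov: P[X ≥ 12] ≤ μ/a = (10)/12 = 5/6.
Numerically: ≈ 0.8333.
(Since a = 12 > μ = 10.0000, the bound 5/6 is < 1 and informative.)

P[X ≥ 12] ≤ 5/6 ≈ 0.8333.


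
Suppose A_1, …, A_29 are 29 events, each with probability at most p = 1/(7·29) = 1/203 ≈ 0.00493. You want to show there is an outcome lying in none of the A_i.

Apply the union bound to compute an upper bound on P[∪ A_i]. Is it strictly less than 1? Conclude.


Union bound: P[∪_{i=1}^{29} A_i] ≤ Σ_i P[A_i] ≤ 29·p = 29·(1/203) = 1/7.
Numerically: 1/7 ≈ 0.14286.
Is 1/7 < 1? YES.
Since P[∪ A_i] ≤ 1/7 < 1, the complement has P[∩ A_i^c] ≥ 1 − 1/7 = 6/7 > 0, so some outcome avoids every A_i.

29·p = 1/7 ≈ 0.14286; existence CERTIFIED by the union bound.


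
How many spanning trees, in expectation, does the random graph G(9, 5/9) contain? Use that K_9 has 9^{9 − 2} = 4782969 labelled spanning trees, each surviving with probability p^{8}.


K_9 has 9^{9 − 2} = 4782969 labelled spanning trees.
For each such spanning tree H, let X_H = 1 if all 8 edges of H are present in G. Then P[X_H = 1] = p^{8} = (5/9)^{8} = 390625/43046721.
By linearity: E[X] = Σ_H E[X_H] = 4782969 · p^{8} = 4782969 · 390625/43046721 = 390625/9.
Numerically: E[X] ≈ 4.34e+04.

E[X] = 4782969 · (5/9)^{8} = 390625/9 ≈ 4.34e+04.


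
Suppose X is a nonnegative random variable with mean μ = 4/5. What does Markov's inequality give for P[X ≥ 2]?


μ = E[X] = 4/5, a = 2.
Markov: P[X ≥ 2] ≤ μ/a = (4/5)/2 = 2/5.
Numerically: ≈ 0.4000.
(Since a = 2 > μ = 0.8000, the bound 2/5 is < 1 and informative.)

P[X ≥ 2] ≤ 2/5 ≈ 0.4000.
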